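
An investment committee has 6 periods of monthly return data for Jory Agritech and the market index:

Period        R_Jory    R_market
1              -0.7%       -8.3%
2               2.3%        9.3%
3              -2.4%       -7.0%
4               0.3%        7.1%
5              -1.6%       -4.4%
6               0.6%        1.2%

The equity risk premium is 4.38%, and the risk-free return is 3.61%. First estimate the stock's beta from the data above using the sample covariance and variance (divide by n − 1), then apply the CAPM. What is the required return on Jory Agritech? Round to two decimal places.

Mean R_i = (-0.7 + 2.3 − 2.4 + 0.3 − 1.6 + 0.6) / 6 = -0.2500%
Mean R_m = (-8.3 + 9.3 − 7.0 + 7.1 − 4.4 + 1.2) / 6 = -0.3500%
Σ(R_i − R̄_i)(R_m − R̄_m) = 53.3650  ⇒  Cov = 53.3650 / 5 = 10.6730
Σ(R_m − R̄_m)² = 274.8550  ⇒  Var(R_m) = 274.8550 / 5 = 54.9710
β = Cov / Var(R_m) = 10.6730 / 54.9710 = 0.1942
E(R) = R_f + β × MRP = 3.61% + 0.1942 × 4.38% = 4.46%

4.46%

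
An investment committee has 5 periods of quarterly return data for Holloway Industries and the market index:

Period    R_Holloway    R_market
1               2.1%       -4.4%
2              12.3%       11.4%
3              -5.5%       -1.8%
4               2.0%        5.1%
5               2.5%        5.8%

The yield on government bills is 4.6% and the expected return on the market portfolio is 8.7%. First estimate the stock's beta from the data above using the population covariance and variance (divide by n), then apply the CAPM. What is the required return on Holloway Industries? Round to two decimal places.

7.73%

Mean R_i = (2.1 + 12.3 − 5.5 + 2.0 + 2.5) / 5 = 2.6800%
Mean R_m = (-4.4 + 11.4 − 1.8 + 5.1 + 5.8) / 5 = 3.2200%
Σ(R_i − R̄_i)(R_m − R̄_m) = 122.4320  ⇒  Cov = 122.4320 / 5 = 24.4864
Σ(R_m − R̄_m)² = 160.3680  ⇒  Var(R_m) = 160.3680 / 5 = 32.0736
β = Cov / Var(R_m) = 24.4864 / 32.0736 = 0.7634
MRP = 8.7% − 4.6% = 4.10%
E(R) = R_f + β × MRP = 4.6% + 0.7634 × 4.1% = 7.73%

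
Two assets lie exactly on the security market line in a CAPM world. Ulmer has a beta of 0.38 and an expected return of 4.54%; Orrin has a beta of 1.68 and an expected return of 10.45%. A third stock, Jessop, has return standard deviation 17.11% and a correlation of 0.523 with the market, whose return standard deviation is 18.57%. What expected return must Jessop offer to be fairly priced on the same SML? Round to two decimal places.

MRP = (10.45% − 4.54%) / (1.68 − 0.38) = 4.5462%
R_f = 4.54% − 0.38 × 4.5462% = 2.8124%
β_Jessop = ρ·σ_i/σ_m = 0.523 × 17.11 / 18.57 = 0.4819
E(R_Jessop) = R_f + β × MRP = 2.8124% + 0.4819 × 4.5462% = 5.00%

5.00%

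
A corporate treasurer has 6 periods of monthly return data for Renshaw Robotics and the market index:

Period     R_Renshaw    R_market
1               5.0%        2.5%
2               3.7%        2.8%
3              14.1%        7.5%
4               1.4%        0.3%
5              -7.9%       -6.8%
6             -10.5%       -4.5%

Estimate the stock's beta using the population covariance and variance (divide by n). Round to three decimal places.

1.674

Mean R_i = (5.0 + 3.7 + 14.1 + 1.4 − 7.9 − 10.5) / 6 = 0.9667%
Mean R_m = (2.5 + 2.8 + 7.5 + 0.3 − 6.8 − 4.5) / 6 = 0.3000%
Σ(R_i − R̄_i)(R_m − R̄_m) = 228.2600  ⇒  Cov = 228.2600 / 6 = 38.0433
Σ(R_m − R̄_m)² = 136.3800  ⇒  Var(R_m) = 136.3800 / 6 = 22.7300
β = Cov / Var(R_m) = 38.0433 / 22.7300 = 1.6737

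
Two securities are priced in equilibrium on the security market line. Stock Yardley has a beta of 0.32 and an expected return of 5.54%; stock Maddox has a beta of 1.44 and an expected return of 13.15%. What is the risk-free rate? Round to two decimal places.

3.37%

Both satisfy E(R) = R_f + β·MRP, so the slope of the SML is
MRP = (13.15% − 5.54%) / (1.44 − 0.32) = 7.61% / 1.12 = 6.7946%
R_f = E(R_Yardley) − β_Yardley·MRP = 5.54% − 0.32 × 6.7946% = 3.3657%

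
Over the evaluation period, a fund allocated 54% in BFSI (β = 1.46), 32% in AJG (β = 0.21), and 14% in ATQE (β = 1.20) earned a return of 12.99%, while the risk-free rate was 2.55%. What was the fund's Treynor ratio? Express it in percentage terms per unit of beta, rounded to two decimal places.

10.20%

β_P = 0.54×1.46 + 0.32×0.21 + 0.14×1.20 = 1.0236
Treynor = (R_P − R_f) / β_P = (12.99% − 2.55%) / 1.0236 = 10.44% / 1.0236 = 10.20%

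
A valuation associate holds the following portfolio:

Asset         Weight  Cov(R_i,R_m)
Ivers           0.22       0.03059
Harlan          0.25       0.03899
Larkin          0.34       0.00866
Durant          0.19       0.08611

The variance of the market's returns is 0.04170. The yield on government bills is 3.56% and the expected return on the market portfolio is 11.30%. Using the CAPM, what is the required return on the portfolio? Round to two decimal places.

10.20%

β_Ivers = 0.03059 / 0.04170 = 0.7336
β_Harlan = 0.03899 / 0.04170 = 0.9350
β_Larkin = 0.00866 / 0.04170 = 0.2077
β_Durant = 0.08611 / 0.04170 = 2.0650
β_P = Σ w_i β_i = 0.22×0.7336 + 0.25×0.9350 + 0.34×0.2077 + 0.19×2.0650 = 0.8581
MRP = 11.30% − 3.56% = 7.74%
E(R_P) = R_f + β_P × MRP = 3.56% + 0.8581 × 7.74% = 10.20%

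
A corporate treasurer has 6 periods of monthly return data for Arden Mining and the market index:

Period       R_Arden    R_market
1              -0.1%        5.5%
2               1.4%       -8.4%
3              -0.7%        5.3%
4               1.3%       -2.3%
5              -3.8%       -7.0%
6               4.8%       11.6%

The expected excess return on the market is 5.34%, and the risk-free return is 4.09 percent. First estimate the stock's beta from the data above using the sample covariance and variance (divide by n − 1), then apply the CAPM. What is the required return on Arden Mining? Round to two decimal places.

Mean R_i = (-0.1 + 1.4 − 0.7 + 1.3 − 3.8 + 4.8) / 6 = 0.4833%
Mean R_m = (5.5 − 8.4 + 5.3 − 2.3 − 7.0 + 11.6) / 6 = 0.7833%
Σ(R_i − R̄_i)(R_m − R̄_m) = 60.9983  ⇒  Cov = 60.9983 / 5 = 12.1997
Σ(R_m − R̄_m)² = 314.0683  ⇒  Var(R_m) = 314.0683 / 5 = 62.8137
β = Cov / Var(R_m) = 12.1997 / 62.8137 = 0.1942
E(R) = R_f + β × MRP = 4.09% + 0.1942 × 5.34% = 5.13%

5.13%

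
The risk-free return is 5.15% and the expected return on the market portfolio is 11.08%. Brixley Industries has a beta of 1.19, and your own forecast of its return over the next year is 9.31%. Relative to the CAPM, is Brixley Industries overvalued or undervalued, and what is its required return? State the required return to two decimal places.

MRP = 11.08% − 5.15% = 5.93%
Required return = R_f + β·MRP = 5.15% + 1.19 × 5.93% = 12.21%
Forecast 9.31% < required 12.21% → the stock plots below the SML → overvalued.

Overvalued; required return 12.21%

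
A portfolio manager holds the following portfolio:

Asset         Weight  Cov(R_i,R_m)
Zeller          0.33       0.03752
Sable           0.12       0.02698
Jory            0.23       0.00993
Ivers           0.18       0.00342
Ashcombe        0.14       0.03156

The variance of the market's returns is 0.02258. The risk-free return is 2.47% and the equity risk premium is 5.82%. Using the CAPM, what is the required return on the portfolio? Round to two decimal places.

8.38%

β_Zeller = 0.03752 / 0.02258 = 1.6616
β_Sable = 0.02698 / 0.02258 = 1.1949
β_Jory = 0.00993 / 0.02258 = 0.4398
β_Ivers = 0.00342 / 0.02258 = 0.1515
β_Ashcombe = 0.03156 / 0.02258 = 1.3977
β_P = Σ w_i β_i = 0.33×1.6616 + 0.12×1.1949 + 0.23×0.4398 + 0.18×0.1515 + 0.14×1.3977 = 1.0158
E(R_P) = R_f + β_P × MRP = 2.47% + 1.0158 × 5.82% = 8.38%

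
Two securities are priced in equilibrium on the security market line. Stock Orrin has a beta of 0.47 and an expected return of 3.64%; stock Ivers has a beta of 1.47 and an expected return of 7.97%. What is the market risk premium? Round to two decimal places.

4.33%

Both satisfy E(R) = R_f + β·MRP, so the slope of the SML is
MRP = (7.97% − 3.64%) / (1.47 − 0.47) = 4.33% / 1.00 = 4.3300%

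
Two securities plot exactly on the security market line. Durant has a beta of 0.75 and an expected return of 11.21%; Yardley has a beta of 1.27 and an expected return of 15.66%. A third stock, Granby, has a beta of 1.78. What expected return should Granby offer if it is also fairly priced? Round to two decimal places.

20.02%

MRP (SML slope) = (15.66% − 11.21%) / (1.27 − 0.75) = 4.45% / 0.52 = 8.5577%
R_f (intercept) = 11.21% − 0.75 × 8.5577% = 4.7917%
E(R_Granby) = R_f + β × MRP = 4.7917% + 1.78 × 8.5577% = 20.02%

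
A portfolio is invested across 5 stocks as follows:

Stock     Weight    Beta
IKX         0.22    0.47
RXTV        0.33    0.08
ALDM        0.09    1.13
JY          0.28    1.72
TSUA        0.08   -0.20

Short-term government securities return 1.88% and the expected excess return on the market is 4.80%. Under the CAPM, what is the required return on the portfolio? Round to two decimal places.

β_P = Σ w_i β_i = 0.22×0.47 + 0.33×0.08 + 0.09×1.13 + 0.28×1.72 + 0.08×-0.20 = 0.6971
E(R_P) = R_f + β_P × MRP = 1.88% + 0.6971 × 4.80% = 5.23%

5.23%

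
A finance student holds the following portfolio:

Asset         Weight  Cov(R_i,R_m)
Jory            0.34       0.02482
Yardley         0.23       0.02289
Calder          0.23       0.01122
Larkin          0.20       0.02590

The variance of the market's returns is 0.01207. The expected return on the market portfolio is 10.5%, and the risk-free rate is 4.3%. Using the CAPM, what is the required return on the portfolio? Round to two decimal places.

15.33%

β_Jory = 0.02482 / 0.01207 = 2.0563
β_Yardley = 0.02289 / 0.01207 = 1.8964
β_Calder = 0.01122 / 0.01207 = 0.9296
β_Larkin = 0.02590 / 0.01207 = 2.1458
β_P = Σ w_i β_i = 0.34×2.0563 + 0.23×1.8964 + 0.23×0.9296 + 0.20×2.1458 = 1.7783
MRP = 10.5% − 4.3% = 6.20%
E(R_P) = R_f + β_P × MRP = 4.3% + 1.7783 × 6.2% = 15.33%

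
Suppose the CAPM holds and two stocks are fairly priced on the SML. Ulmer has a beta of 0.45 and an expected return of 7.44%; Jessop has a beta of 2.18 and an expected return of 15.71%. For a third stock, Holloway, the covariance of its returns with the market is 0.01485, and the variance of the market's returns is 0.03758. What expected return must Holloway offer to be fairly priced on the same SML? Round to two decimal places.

MRP = (15.71% − 7.44%) / (2.18 − 0.45) = 4.7803%
R_f = 7.44% − 0.45 × 4.7803% = 5.2889%
β_Holloway = Cov / Var(R_m) = 0.01485 / 0.03758 = 0.3952
E(R_Holloway) = R_f + β × MRP = 5.2889% + 0.3952 × 4.7803% = 7.18%

7.18%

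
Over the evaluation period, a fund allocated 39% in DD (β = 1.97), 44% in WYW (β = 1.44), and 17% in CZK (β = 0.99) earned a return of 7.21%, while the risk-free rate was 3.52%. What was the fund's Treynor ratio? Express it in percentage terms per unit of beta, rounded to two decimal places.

2.35%

β_P = 0.39×1.97 + 0.44×1.44 + 0.17×0.99 = 1.5702
Treynor = (R_P − R_f) / β_P = (7.21% − 3.52%) / 1.5702 = 3.69% / 1.5702 = 2.35%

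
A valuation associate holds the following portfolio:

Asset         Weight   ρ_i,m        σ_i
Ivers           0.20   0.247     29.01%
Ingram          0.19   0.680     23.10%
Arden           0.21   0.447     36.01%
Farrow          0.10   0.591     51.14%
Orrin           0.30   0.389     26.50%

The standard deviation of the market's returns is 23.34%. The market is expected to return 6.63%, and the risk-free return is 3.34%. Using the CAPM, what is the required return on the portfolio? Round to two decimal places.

5.30%

β_Ivers = 0.247 × 29.01% / 23.34% = 0.3070
β_Ingram = 0.680 × 23.10% / 23.34% = 0.6730
β_Arden = 0.447 × 36.01% / 23.34% = 0.6897
β_Farrow = 0.591 × 51.14% / 23.34% = 1.2949
β_Orrin = 0.389 × 26.50% / 23.34% = 0.4417
β_P = Σ w_i β_i = 0.20×0.3070 + 0.19×0.6730 + 0.21×0.6897 + 0.10×1.2949 + 0.30×0.4417 = 0.5961
MRP = 6.63% − 3.34% = 3.29%
E(R_P) = R_f + β_P × MRP = 3.34% + 0.5961 × 3.29% = 5.30%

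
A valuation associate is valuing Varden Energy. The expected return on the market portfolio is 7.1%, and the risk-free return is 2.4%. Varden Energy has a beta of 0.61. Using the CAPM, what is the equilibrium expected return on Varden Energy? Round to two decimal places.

5.27%

Market risk premium = E(R_m) − R_f = 7.1% − 2.4% = 4.70%
E(R) = R_f + β × MRP = 2.4% + 0.61 × 4.7% = 5.27%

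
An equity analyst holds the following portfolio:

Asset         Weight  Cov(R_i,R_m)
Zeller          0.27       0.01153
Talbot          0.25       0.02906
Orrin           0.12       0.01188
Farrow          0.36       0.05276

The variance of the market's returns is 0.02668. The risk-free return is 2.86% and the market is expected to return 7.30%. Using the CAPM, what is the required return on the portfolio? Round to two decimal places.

7.99%

β_Zeller = 0.01153 / 0.02668 = 0.4322
β_Talbot = 0.02906 / 0.02668 = 1.0892
β_Orrin = 0.01188 / 0.02668 = 0.4453
β_Farrow = 0.05276 / 0.02668 = 1.9775
β_P = Σ w_i β_i = 0.27×0.4322 + 0.25×1.0892 + 0.12×0.4453 + 0.36×1.9775 = 1.1543
MRP = 7.30% − 2.86% = 4.44%
E(R_P) = R_f + β_P × MRP = 2.86% + 1.1543 × 4.44% = 7.99%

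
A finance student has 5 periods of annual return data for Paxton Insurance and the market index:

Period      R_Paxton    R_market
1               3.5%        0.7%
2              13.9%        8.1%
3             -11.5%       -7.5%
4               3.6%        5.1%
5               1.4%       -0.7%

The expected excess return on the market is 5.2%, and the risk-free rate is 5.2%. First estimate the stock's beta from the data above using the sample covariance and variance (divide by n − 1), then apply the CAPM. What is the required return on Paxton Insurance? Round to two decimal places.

Mean R_i = (3.5 + 13.9 − 11.5 + 3.6 + 1.4) / 5 = 2.1800%
Mean R_m = (0.7 + 8.1 − 7.5 + 5.1 − 0.7) / 5 = 1.1400%
Σ(R_i − R̄_i)(R_m − R̄_m) = 206.2440  ⇒  Cov = 206.2440 / 4 = 51.5610
Σ(R_m − R̄_m)² = 142.3520  ⇒  Var(R_m) = 142.3520 / 4 = 35.5880
β = Cov / Var(R_m) = 51.5610 / 35.5880 = 1.4488
E(R) = R_f + β × MRP = 5.2% + 1.4488 × 5.2% = 12.73%

12.73%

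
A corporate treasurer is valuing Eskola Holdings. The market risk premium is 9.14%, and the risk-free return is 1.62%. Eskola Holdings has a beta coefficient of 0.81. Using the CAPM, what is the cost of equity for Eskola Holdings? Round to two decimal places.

9.02%

E(R) = R_f + β × MRP = 1.62% + 0.81 × 9.14% = 9.02%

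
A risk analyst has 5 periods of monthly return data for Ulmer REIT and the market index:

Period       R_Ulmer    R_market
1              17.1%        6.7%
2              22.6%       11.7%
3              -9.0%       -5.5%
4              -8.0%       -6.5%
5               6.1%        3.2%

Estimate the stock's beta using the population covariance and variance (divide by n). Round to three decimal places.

1.807

Mean R_i = (17.1 + 22.6 − 9.0 − 8.0 + 6.1) / 5 = 5.7600%
Mean R_m = (6.7 + 11.7 − 5.5 − 6.5 + 3.2) / 5 = 1.9200%
Σ(R_i − R̄_i)(R_m − R̄_m) = 444.7140  ⇒  Cov = 444.7140 / 5 = 88.9428
Σ(R_m − R̄_m)² = 246.0880  ⇒  Var(R_m) = 246.0880 / 5 = 49.2176
β = Cov / Var(R_m) = 88.9428 / 49.2176 = 1.8071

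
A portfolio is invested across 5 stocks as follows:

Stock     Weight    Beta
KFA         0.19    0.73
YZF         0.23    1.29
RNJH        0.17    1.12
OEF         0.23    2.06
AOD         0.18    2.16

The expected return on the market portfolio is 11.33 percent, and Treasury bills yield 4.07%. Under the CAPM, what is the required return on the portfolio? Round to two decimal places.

14.88%

β_P = Σ w_i β_i = 0.19×0.73 + 0.23×1.29 + 0.17×1.12 + 0.23×2.06 + 0.18×2.16 = 1.4884
MRP = 11.33% − 4.07% = 7.26%
E(R_P) = R_f + β_P × MRP = 4.07% + 1.4884 × 7.26% = 14.88%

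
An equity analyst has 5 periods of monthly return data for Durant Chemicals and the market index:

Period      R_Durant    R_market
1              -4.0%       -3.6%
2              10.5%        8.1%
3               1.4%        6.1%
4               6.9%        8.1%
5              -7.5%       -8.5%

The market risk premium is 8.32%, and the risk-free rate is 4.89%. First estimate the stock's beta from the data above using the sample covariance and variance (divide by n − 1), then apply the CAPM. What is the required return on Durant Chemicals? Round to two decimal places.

12.49%

Mean R_i = (-4.0 + 10.5 + 1.4 + 6.9 − 7.5) / 5 = 1.4600%
Mean R_m = (-3.6 + 8.1 + 6.1 + 8.1 − 8.5) / 5 = 2.0400%
Σ(R_i − R̄_i)(R_m − R̄_m) = 212.7380  ⇒  Cov = 212.7380 / 4 = 53.1845
Σ(R_m − R̄_m)² = 232.8320  ⇒  Var(R_m) = 232.8320 / 4 = 58.2080
β = Cov / Var(R_m) = 53.1845 / 58.2080 = 0.9137
E(R) = R_f + β × MRP = 4.89% + 0.9137 × 8.32% = 12.49%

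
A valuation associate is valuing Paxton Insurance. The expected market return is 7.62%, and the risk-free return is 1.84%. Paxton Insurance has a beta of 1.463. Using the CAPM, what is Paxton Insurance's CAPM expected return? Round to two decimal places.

Market risk premium = E(R_m) − R_f = 7.62% − 1.84% = 5.78%
E(R) = R_f + β × MRP = 1.84% + 1.463 × 5.78% = 10.30%

10.30%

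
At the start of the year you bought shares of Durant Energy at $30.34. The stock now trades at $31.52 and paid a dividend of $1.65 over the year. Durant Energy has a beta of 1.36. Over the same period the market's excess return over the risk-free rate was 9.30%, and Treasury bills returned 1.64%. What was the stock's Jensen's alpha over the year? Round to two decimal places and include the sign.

Realised HPR = (P1 + D1 − P0) / P0 = (31.52 + 1.65 − 30.34) / 30.34 = 2.83 / 30.34 = 9.3276%
CAPM required = R_f + β·MRP = 1.64% + 1.36 × 9.30% = 14.2880%
α = realised − required = 9.3276% − 14.2880% = -4.96%

-4.96%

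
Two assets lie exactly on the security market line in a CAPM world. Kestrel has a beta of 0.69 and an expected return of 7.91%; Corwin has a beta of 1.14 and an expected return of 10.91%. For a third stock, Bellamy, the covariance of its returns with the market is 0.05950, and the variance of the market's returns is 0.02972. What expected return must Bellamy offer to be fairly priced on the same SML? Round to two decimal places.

MRP = (10.91% − 7.91%) / (1.14 − 0.69) = 6.6667%
R_f = 7.91% − 0.69 × 6.6667% = 3.3100%
β_Bellamy = Cov / Var(R_m) = 0.05950 / 0.02972 = 2.0020
E(R_Bellamy) = R_f + β × MRP = 3.3100% + 2.0020 × 6.6667% = 16.66%

16.66%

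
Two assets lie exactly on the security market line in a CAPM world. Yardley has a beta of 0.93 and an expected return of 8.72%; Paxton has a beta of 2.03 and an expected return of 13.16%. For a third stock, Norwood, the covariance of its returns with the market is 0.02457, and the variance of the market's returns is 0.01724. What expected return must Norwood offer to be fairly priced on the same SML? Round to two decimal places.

MRP = (13.16% − 8.72%) / (2.03 − 0.93) = 4.0364%
R_f = 8.72% − 0.93 × 4.0364% = 4.9661%
β_Norwood = Cov / Var(R_m) = 0.02457 / 0.01724 = 1.4252
E(R_Norwood) = R_f + β × MRP = 4.9661% + 1.4252 × 4.0364% = 10.72%

10.72%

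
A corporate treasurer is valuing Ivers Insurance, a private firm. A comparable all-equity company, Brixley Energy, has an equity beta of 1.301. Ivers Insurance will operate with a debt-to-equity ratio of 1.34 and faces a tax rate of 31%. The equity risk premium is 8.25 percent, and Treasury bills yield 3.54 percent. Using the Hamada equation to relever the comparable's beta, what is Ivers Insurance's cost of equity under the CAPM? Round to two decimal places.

24.20%

β_L = β_U × [1 + (1 − t)(D/E)] = 1.301 × [1 + (1 − 0.31) × 1.34]
    = 1.301 × [1 + 0.69 × 1.34] = 1.301 × 1.9246 = 2.5039
E(R) = R_f + β_L × MRP = 3.54% + 2.5039 × 8.25% = 24.20%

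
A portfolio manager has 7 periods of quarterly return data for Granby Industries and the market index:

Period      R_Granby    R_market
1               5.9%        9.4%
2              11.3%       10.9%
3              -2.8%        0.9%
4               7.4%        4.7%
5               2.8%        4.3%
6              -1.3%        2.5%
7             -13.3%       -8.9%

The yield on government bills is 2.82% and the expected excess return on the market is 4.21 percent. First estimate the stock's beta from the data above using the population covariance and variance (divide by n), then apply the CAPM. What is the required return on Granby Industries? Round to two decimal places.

Mean R_i = (5.9 + 11.3 − 2.8 + 7.4 + 2.8 − 1.3 − 13.3) / 7 = 1.4286%
Mean R_m = (9.4 + 10.9 + 0.9 + 4.7 + 4.3 + 2.5 − 8.9) / 7 = 3.4000%
Σ(R_i − R̄_i)(R_m − R̄_m) = 304.0500  ⇒  Cov = 304.0500 / 7 = 43.4357
Σ(R_m − R̄_m)² = 253.1000  ⇒  Var(R_m) = 253.1000 / 7 = 36.1571
β = Cov / Var(R_m) = 43.4357 / 36.1571 = 1.2013
E(R) = R_f + β × MRP = 2.82% + 1.2013 × 4.21% = 7.88%

7.88%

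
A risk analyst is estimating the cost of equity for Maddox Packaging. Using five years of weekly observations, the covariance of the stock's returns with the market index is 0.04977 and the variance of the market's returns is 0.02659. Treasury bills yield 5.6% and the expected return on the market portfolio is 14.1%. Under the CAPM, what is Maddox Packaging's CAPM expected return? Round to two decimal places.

21.51%

β = Cov(R_i, R_m) / Var(R_m) = 0.04977 / 0.02659 = 1.8718
MRP = 14.1% − 5.6% = 8.50%
E(R) = R_f + β × MRP = 5.6% + 1.8718 × 8.5% = 21.51%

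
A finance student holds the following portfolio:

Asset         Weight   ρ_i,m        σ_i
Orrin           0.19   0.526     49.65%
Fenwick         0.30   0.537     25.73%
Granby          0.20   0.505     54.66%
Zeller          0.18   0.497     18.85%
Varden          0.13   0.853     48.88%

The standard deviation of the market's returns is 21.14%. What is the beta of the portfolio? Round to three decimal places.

1.028

β_Orrin = 0.526 × 49.65% / 21.14% = 1.2354
β_Fenwick = 0.537 × 25.73% / 21.14% = 0.6536
β_Granby = 0.505 × 54.66% / 21.14% = 1.3057
β_Zeller = 0.497 × 18.85% / 21.14% = 0.4432
β_Varden = 0.853 × 48.88% / 21.14% = 1.9723
β_P = Σ w_i β_i = 0.19×1.2354 + 0.30×0.6536 + 0.20×1.3057 + 0.18×0.4432 + 0.13×1.9723 = 1.0281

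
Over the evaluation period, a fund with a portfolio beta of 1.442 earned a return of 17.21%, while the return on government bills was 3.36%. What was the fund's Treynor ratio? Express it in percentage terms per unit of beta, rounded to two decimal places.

9.60%

Treynor = (R_P − R_f) / β_P = (17.21% − 3.36%) / 1.4420 = 13.85% / 1.4420 = 9.60%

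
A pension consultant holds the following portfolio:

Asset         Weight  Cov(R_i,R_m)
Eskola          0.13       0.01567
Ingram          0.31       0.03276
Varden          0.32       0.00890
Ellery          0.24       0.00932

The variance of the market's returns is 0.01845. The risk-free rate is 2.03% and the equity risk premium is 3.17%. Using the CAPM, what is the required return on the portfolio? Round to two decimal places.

β_Eskola = 0.01567 / 0.01845 = 0.8493
β_Ingram = 0.03276 / 0.01845 = 1.7756
β_Varden = 0.00890 / 0.01845 = 0.4824
β_Ellery = 0.00932 / 0.01845 = 0.5051
β_P = Σ w_i β_i = 0.13×0.8493 + 0.31×1.7756 + 0.32×0.4824 + 0.24×0.5051 = 0.9364
E(R_P) = R_f + β_P × MRP = 2.03% + 0.9364 × 3.17% = 5.00%

5.00%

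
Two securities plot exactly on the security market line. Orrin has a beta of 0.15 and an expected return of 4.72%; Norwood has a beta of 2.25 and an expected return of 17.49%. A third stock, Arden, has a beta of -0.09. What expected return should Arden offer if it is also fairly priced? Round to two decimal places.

MRP (SML slope) = (17.49% − 4.72%) / (2.25 − 0.15) = 12.77% / 2.10 = 6.0810%
R_f (intercept) = 4.72% − 0.15 × 6.0810% = 3.8079%
E(R_Arden) = R_f + β × MRP = 3.8079% + -0.09 × 6.0810% = 3.26%

3.26%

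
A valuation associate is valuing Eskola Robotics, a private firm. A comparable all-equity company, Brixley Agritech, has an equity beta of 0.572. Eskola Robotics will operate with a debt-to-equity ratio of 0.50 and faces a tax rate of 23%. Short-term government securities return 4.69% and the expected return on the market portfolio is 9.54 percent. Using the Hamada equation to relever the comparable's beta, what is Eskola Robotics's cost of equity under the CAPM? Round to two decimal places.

8.53%

β_L = β_U × [1 + (1 − t)(D/E)] = 0.572 × [1 + (1 − 0.23) × 0.50]
    = 0.572 × [1 + 0.77 × 0.50] = 0.572 × 1.3850 = 0.7922
MRP = 9.54% − 4.69% = 4.85%
E(R) = R_f + β_L × MRP = 4.69% + 0.7922 × 4.85% = 8.53%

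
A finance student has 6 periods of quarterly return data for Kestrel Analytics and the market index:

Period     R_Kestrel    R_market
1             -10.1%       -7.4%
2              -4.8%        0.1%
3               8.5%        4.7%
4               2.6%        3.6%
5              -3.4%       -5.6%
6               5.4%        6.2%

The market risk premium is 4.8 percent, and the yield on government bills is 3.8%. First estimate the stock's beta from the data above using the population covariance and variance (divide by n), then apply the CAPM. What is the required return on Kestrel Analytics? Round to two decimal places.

Mean R_i = (-10.1 − 4.8 + 8.5 + 2.6 − 3.4 + 5.4) / 6 = -0.3000%
Mean R_m = (-7.4 + 0.1 + 4.7 + 3.6 − 5.6 + 6.2) / 6 = 0.2667%
Σ(R_i − R̄_i)(R_m − R̄_m) = 176.5700  ⇒  Cov = 176.5700 / 6 = 29.4283
Σ(R_m − R̄_m)² = 159.1933  ⇒  Var(R_m) = 159.1933 / 6 = 26.5322
β = Cov / Var(R_m) = 29.4283 / 26.5322 = 1.1092
E(R) = R_f + β × MRP = 3.8% + 1.1092 × 4.8% = 9.12%

9.12%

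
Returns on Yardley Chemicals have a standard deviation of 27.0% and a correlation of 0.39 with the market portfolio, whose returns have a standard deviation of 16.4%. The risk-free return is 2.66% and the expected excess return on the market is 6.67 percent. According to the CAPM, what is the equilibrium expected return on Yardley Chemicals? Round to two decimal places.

β = ρ × σ_i / σ_m = 0.39 × 27.0% / 16.4% = 0.6421
E(R) = 2.66% + 0.6421 × 6.67% = 6.94%

6.94%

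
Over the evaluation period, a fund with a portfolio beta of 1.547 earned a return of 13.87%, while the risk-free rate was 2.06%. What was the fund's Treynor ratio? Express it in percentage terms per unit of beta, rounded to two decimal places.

7.63%

Treynor = (R_P − R_f) / β_P = (13.87% − 2.06%) / 1.5470 = 11.81% / 1.5470 = 7.63%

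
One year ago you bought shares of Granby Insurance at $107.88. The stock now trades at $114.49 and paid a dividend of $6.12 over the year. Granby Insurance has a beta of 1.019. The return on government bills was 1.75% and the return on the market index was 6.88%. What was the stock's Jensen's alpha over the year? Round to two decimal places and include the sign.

Realised HPR = (P1 + D1 − P0) / P0 = (114.49 + 6.12 − 107.88) / 107.88 = 12.73 / 107.88 = 11.8001%
MRP = 6.88% − 1.75% = 5.13%
CAPM required = R_f + β·MRP = 1.75% + 1.019 × 5.13% = 6.97747%
α = realised − required = 11.8001% − 6.97747% = +4.82%

+4.82%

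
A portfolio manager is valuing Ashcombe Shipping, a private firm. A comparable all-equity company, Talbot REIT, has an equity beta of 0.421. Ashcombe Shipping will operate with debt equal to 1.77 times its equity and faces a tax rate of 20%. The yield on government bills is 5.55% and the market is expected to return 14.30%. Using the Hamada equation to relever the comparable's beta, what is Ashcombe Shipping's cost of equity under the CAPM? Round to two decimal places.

β_L = β_U × [1 + (1 − t)(D/E)] = 0.421 × [1 + (1 − 0.20) × 1.77]
    = 0.421 × [1 + 0.80 × 1.77] = 0.421 × 2.4160 = 1.0171
MRP = 14.30% − 5.55% = 8.75%
E(R) = R_f + β_L × MRP = 5.55% + 1.0171 × 8.75% = 14.45%

14.45%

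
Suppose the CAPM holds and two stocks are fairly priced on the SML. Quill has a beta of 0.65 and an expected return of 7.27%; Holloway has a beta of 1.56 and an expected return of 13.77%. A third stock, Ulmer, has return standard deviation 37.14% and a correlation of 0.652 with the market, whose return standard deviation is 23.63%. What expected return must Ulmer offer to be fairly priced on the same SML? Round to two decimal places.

9.95%

MRP = (13.77% − 7.27%) / (1.56 − 0.65) = 7.1429%
R_f = 7.27% − 0.65 × 7.1429% = 2.6271%
β_Ulmer = ρ·σ_i/σ_m = 0.652 × 37.14 / 23.63 = 1.0248
E(R_Ulmer) = R_f + β × MRP = 2.6271% + 1.0248 × 7.1429% = 9.95%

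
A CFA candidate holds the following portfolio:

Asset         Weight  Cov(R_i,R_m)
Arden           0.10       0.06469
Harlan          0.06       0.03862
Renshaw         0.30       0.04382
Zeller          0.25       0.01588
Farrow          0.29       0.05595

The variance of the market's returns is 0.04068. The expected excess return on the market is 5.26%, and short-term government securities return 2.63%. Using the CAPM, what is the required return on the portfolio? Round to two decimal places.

β_Arden = 0.06469 / 0.04068 = 1.5902
β_Harlan = 0.03862 / 0.04068 = 0.9494
β_Renshaw = 0.04382 / 0.04068 = 1.0772
β_Zeller = 0.01588 / 0.04068 = 0.3904
β_Farrow = 0.05595 / 0.04068 = 1.3754
β_P = Σ w_i β_i = 0.10×1.5902 + 0.06×0.9494 + 0.30×1.0772 + 0.25×0.3904 + 0.29×1.3754 = 1.0356
E(R_P) = R_f + β_P × MRP = 2.63% + 1.0356 × 5.26% = 8.08%

8.08%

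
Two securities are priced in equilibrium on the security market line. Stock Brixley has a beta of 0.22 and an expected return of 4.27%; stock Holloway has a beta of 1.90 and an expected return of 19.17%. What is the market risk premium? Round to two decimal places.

8.87%

Both satisfy E(R) = R_f + β·MRP, so the slope of the SML is
MRP = (19.17% − 4.27%) / (1.90 − 0.22) = 14.90% / 1.68 = 8.8690%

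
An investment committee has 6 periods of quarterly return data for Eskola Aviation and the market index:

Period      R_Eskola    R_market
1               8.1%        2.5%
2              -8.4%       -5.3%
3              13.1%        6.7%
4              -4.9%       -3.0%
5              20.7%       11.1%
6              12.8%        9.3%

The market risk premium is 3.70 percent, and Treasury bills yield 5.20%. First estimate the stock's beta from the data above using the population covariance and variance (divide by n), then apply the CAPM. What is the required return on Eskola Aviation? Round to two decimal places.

11.34%

Mean R_i = (8.1 − 8.4 + 13.1 − 4.9 + 20.7 + 12.8) / 6 = 6.9000%
Mean R_m = (2.5 − 5.3 + 6.7 − 3.0 + 11.1 + 9.3) / 6 = 3.5500%
Σ(R_i − R̄_i)(R_m − R̄_m) = 369.0800  ⇒  Cov = 369.0800 / 6 = 61.5133
Σ(R_m − R̄_m)² = 222.3150  ⇒  Var(R_m) = 222.3150 / 6 = 37.0525
β = Cov / Var(R_m) = 61.5133 / 37.0525 = 1.6602
E(R) = R_f + β × MRP = 5.20% + 1.6602 × 3.70% = 11.34%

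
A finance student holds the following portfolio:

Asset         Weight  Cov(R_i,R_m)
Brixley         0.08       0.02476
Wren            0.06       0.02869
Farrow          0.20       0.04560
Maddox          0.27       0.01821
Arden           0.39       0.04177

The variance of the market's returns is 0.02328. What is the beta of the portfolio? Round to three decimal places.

β_Brixley = 0.02476 / 0.02328 = 1.0636
β_Wren = 0.02869 / 0.02328 = 1.2324
β_Farrow = 0.04560 / 0.02328 = 1.9588
β_Maddox = 0.01821 / 0.02328 = 0.7822
β_Arden = 0.04177 / 0.02328 = 1.7942
β_P = Σ w_i β_i = 0.08×1.0636 + 0.06×1.2324 + 0.20×1.9588 + 0.27×0.7822 + 0.39×1.7942 = 1.4617

1.462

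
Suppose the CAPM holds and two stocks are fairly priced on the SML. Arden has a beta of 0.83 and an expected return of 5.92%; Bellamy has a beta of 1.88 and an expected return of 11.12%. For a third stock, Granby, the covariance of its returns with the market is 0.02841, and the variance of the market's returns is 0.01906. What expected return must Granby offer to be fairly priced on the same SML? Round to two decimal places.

9.19%

MRP = (11.12% − 5.92%) / (1.88 − 0.83) = 4.9524%
R_f = 5.92% − 0.83 × 4.9524% = 1.8095%
β_Granby = Cov / Var(R_m) = 0.02841 / 0.01906 = 1.4906
E(R_Granby) = R_f + β × MRP = 1.8095% + 1.4906 × 4.9524% = 9.19%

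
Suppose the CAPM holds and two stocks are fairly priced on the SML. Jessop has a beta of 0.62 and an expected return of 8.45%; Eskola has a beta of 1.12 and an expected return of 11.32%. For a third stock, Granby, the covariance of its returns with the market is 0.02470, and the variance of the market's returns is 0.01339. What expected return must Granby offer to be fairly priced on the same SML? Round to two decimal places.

MRP = (11.32% − 8.45%) / (1.12 − 0.62) = 5.7400%
R_f = 8.45% − 0.62 × 5.7400% = 4.8912%
β_Granby = Cov / Var(R_m) = 0.02470 / 0.01339 = 1.8447
E(R_Granby) = R_f + β × MRP = 4.8912% + 1.8447 × 5.7400% = 15.48%

15.48%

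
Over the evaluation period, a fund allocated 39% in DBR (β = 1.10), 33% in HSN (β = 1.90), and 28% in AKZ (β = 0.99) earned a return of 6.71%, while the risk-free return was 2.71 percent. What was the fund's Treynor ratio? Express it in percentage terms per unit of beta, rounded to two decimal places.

3.00%

β_P = 0.39×1.10 + 0.33×1.90 + 0.28×0.99 = 1.3332
Treynor = (R_P − R_f) / β_P = (6.71% − 2.71%) / 1.3332 = 4.00% / 1.3332 = 3.00%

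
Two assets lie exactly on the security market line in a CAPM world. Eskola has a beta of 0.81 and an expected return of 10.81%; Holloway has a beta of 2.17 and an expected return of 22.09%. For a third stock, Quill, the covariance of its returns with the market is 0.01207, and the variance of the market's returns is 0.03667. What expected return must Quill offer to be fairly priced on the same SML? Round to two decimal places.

MRP = (22.09% − 10.81%) / (2.17 − 0.81) = 8.2941%
R_f = 10.81% − 0.81 × 8.2941% = 4.0918%
β_Quill = Cov / Var(R_m) = 0.01207 / 0.03667 = 0.3292
E(R_Quill) = R_f + β × MRP = 4.0918% + 0.3292 × 8.2941% = 6.82%

6.82%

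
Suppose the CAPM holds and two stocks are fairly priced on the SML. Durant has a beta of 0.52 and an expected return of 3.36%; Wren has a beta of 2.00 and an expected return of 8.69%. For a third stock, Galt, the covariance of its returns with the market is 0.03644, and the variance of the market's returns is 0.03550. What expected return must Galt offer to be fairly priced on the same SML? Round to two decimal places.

MRP = (8.69% − 3.36%) / (2.00 − 0.52) = 3.6014%
R_f = 3.36% − 0.52 × 3.6014% = 1.4873%
β_Galt = Cov / Var(R_m) = 0.03644 / 0.03550 = 1.0265
E(R_Galt) = R_f + β × MRP = 1.4873% + 1.0265 × 3.6014% = 5.18%

5.18%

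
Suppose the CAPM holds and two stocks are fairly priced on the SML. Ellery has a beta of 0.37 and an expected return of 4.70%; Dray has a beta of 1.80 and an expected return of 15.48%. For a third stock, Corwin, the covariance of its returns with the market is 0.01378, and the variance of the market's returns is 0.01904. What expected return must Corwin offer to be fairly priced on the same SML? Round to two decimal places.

7.37%

MRP = (15.48% − 4.70%) / (1.80 − 0.37) = 7.5385%
R_f = 4.70% − 0.37 × 7.5385% = 1.9108%
β_Corwin = Cov / Var(R_m) = 0.01378 / 0.01904 = 0.7237
E(R_Corwin) = R_f + β × MRP = 1.9108% + 0.7237 × 7.5385% = 7.37%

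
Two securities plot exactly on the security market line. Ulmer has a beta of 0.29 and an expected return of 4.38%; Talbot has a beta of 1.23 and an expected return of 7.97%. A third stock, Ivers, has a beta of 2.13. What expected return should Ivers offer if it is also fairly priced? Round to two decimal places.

11.41%

MRP (SML slope) = (7.97% − 4.38%) / (1.23 − 0.29) = 3.59% / 0.94 = 3.8191%
R_f (intercept) = 4.38% − 0.29 × 3.8191% = 3.2725%
E(R_Ivers) = R_f + β × MRP = 3.2725% + 2.13 × 3.8191% = 11.41%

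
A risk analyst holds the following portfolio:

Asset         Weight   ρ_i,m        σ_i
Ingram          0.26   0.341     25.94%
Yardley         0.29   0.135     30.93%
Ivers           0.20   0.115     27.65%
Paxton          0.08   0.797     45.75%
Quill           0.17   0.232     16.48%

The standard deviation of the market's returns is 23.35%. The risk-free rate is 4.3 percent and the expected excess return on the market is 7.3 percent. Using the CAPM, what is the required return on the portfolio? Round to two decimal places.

6.71%

β_Ingram = 0.341 × 25.94% / 23.35% = 0.3788
β_Yardley = 0.135 × 30.93% / 23.35% = 0.1788
β_Ivers = 0.115 × 27.65% / 23.35% = 0.1362
β_Paxton = 0.797 × 45.75% / 23.35% = 1.5616
β_Quill = 0.232 × 16.48% / 23.35% = 0.1637
β_P = Σ w_i β_i = 0.26×0.3788 + 0.29×0.1788 + 0.20×0.1362 + 0.08×1.5616 + 0.17×0.1637 = 0.3303
E(R_P) = R_f + β_P × MRP = 4.3% + 0.3303 × 7.3% = 6.71%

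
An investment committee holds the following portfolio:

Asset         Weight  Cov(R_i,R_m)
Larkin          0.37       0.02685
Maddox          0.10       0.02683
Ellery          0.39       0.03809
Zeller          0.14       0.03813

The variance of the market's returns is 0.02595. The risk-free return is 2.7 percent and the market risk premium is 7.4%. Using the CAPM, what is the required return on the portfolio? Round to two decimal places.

12.06%

β_Larkin = 0.02685 / 0.02595 = 1.0347
β_Maddox = 0.02683 / 0.02595 = 1.0339
β_Ellery = 0.03809 / 0.02595 = 1.4678
β_Zeller = 0.03813 / 0.02595 = 1.4694
β_P = Σ w_i β_i = 0.37×1.0347 + 0.10×1.0339 + 0.39×1.4678 + 0.14×1.4694 = 1.2644
E(R_P) = R_f + β_P × MRP = 2.7% + 1.2644 × 7.4% = 12.06%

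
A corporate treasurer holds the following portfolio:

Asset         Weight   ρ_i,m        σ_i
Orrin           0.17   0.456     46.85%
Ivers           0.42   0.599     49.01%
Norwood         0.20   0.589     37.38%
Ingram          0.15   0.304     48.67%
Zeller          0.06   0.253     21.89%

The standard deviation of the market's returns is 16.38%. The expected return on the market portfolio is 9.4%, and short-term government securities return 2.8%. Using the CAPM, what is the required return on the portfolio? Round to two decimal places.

β_Orrin = 0.456 × 46.85% / 16.38% = 1.3042
β_Ivers = 0.599 × 49.01% / 16.38% = 1.7922
β_Norwood = 0.589 × 37.38% / 16.38% = 1.3441
β_Ingram = 0.304 × 48.67% / 16.38% = 0.9033
β_Zeller = 0.253 × 21.89% / 16.38% = 0.3381
β_P = Σ w_i β_i = 0.17×1.3042 + 0.42×1.7922 + 0.20×1.3441 + 0.15×0.9033 + 0.06×0.3381 = 1.3990
MRP = 9.4% − 2.8% = 6.60%
E(R_P) = R_f + β_P × MRP = 2.8% + 1.3990 × 6.6% = 12.03%

12.03%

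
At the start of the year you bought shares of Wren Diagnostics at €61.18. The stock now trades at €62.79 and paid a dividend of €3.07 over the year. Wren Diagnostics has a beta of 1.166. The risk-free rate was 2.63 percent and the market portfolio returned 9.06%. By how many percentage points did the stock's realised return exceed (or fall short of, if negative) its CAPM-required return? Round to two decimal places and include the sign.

-2.48%

Realised HPR = (P1 + D1 − P0) / P0 = (62.79 + 3.07 − 61.18) / 61.18 = 4.68 / 61.18 = 7.6496%
MRP = 9.06% − 2.63% = 6.43%
CAPM required = R_f + β·MRP = 2.63% + 1.166 × 6.43% = 10.12738%
α = realised − required = 7.6496% − 10.12738% = -2.48%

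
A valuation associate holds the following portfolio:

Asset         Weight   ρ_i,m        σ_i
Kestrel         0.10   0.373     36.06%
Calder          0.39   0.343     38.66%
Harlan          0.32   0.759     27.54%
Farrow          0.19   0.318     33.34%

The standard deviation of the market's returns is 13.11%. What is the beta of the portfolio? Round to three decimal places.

β_Kestrel = 0.373 × 36.06% / 13.11% = 1.0260
β_Calder = 0.343 × 38.66% / 13.11% = 1.0115
β_Harlan = 0.759 × 27.54% / 13.11% = 1.5944
β_Farrow = 0.318 × 33.34% / 13.11% = 0.8087
β_P = Σ w_i β_i = 0.10×1.0260 + 0.39×1.0115 + 0.32×1.5944 + 0.19×0.8087 = 1.1609

1.161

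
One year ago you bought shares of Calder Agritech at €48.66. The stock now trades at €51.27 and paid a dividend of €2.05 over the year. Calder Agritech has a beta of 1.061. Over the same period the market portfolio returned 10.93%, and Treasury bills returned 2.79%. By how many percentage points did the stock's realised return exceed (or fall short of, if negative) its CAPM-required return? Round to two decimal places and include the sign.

-1.85%

Realised HPR = (P1 + D1 − P0) / P0 = (51.27 + 2.05 − 48.66) / 48.66 = 4.66 / 48.66 = 9.5767%
MRP = 10.93% − 2.79% = 8.14%
CAPM required = R_f + β·MRP = 2.79% + 1.061 × 8.14% = 11.42654%
α = realised − required = 9.5767% − 11.42654% = -1.85%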